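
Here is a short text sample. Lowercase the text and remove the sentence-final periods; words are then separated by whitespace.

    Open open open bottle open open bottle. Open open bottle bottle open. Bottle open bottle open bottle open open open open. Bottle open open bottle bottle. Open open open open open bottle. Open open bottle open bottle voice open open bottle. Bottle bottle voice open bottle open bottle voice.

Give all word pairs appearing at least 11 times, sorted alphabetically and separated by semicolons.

Bigram counts meeting the condition (at least 11 times):
  bottle open: 11
  open bottle: 14
  open open: 14

bottle open; open bottle; open open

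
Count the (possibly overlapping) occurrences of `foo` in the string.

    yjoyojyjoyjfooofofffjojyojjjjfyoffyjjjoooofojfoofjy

Sliding a length-3 window over the 51 characters (49 positions):
  position 12–14: foo
  position 46–48: foo

2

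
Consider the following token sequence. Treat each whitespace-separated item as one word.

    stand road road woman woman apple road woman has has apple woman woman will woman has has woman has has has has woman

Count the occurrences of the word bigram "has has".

Scanning the 22 overlapping bigram windows for "has has":
  position 9–10: has has
  position 16–17: has has
  position 19–20: has has
  position 20–21: has has
  position 21–22: has has

5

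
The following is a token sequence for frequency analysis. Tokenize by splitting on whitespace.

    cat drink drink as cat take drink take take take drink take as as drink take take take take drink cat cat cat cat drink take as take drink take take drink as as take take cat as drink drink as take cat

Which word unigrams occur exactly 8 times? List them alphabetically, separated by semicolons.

Unigram counts meeting the condition (exactly 8 times):
  as: 8
  cat: 8

as; cat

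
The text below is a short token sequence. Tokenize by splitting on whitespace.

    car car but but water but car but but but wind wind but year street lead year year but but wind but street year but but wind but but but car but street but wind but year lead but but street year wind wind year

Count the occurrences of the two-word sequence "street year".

Scanning the 44 overlapping bigram windows for "street year":
  position 23–24: street year
  position 41–42: street year

2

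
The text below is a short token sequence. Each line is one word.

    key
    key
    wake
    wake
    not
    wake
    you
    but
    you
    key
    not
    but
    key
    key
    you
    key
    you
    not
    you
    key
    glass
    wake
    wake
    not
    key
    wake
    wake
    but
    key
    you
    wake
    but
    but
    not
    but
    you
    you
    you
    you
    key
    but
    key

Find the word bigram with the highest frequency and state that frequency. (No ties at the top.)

"you key", 4 times

Bigram frequencies (highest first):
  you key: 4
  wake wake: 3
  but key: 3
  key you: 3
  you you: 3
  key key: 2
  … (18 more, each ≤ 2)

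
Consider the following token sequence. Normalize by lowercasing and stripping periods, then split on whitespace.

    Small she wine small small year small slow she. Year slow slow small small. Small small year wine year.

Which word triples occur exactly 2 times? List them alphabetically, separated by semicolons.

small small small; small small year

Trigram counts meeting the condition (exactly 2 times):
  small small small: 2
  small small year: 2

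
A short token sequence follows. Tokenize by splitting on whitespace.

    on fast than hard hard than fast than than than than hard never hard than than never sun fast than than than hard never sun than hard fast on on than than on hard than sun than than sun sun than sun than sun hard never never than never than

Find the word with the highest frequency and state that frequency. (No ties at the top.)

"than", 21 times

Unigram frequencies (highest first):
  than: 21
  hard: 8
  sun: 7
  never: 6
  on: 4
  fast: 4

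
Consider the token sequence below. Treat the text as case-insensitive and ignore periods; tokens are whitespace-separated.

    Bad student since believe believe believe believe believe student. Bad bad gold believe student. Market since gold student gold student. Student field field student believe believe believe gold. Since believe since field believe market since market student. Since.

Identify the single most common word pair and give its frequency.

Bigram frequencies (highest first):
  believe believe: 6
  student since: 2
  since believe: 2
  believe student: 2
  market since: 2
  gold student: 2
  … (21 more, each ≤ 1)

"believe believe", 6 times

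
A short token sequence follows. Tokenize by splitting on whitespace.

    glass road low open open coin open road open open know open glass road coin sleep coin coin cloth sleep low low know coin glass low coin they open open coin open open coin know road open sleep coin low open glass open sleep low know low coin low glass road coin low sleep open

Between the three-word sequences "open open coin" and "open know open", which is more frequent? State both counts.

"open open coin" (3 vs 1)

"open open coin": 3 occurrences
"open know open": 1 occurrence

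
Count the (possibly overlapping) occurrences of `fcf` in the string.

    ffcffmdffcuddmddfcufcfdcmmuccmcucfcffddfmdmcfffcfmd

Sliding a length-3 window over the 51 characters (49 positions):
  position 2–4: fcf
  position 20–22: fcf
  position 34–36: fcf
  position 47–49: fcf

4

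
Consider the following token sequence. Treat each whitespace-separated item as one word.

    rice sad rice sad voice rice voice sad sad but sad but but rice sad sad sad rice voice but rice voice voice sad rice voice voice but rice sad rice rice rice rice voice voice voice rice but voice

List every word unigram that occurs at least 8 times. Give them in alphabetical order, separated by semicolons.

rice; sad; voice

Unigram counts meeting the condition (at least 8 times):
  rice: 13
  sad: 10
  voice: 11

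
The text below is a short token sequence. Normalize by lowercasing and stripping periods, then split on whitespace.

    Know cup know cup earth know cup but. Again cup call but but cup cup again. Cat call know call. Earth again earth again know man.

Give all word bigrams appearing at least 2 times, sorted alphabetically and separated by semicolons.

earth again; know cup

Bigram counts meeting the condition (at least 2 times):
  earth again: 2
  know cup: 3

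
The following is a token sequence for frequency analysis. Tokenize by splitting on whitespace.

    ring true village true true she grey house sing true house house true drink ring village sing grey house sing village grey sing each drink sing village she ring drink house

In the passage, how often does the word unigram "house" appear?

Scanning the 31 tokens for "house":
  position 8: house
  position 11: house
  position 12: house
  position 19: house
  position 31: house

5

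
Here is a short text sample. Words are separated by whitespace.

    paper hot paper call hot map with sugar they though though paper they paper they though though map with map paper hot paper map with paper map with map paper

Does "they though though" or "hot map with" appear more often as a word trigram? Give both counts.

"they though though" (2 vs 1)

"they though though": 2 occurrences
"hot map with": 1 occurrence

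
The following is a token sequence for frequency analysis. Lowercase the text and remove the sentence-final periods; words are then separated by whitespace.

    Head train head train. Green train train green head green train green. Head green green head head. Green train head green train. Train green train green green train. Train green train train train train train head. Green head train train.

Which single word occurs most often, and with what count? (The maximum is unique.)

Unigram frequencies (highest first):
  train: 18
  green: 13
  head: 9

"train", 18 times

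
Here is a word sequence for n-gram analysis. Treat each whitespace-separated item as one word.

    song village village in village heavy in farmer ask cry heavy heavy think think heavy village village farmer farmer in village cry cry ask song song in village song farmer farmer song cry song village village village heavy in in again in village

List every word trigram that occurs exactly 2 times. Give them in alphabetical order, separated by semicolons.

song village village; village heavy in

Trigram counts meeting the condition (exactly 2 times):
  song village village: 2
  village heavy in: 2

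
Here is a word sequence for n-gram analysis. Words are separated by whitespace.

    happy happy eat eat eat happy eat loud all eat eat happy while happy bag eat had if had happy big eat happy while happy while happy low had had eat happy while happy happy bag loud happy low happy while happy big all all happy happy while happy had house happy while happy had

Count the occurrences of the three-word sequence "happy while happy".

Scanning the 53 overlapping trigram windows for "happy while happy":
  position 12–14: happy while happy
  position 23–25: happy while happy
  position 25–27: happy while happy
  position 32–34: happy while happy
  position 40–42: happy while happy
  position 47–49: happy while happy
  position 52–54: happy while happy

7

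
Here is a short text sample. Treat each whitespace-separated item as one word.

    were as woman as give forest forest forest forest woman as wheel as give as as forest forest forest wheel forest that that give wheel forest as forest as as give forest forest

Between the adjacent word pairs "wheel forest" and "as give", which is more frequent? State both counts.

"wheel forest": 2 occurrences
"as give": 3 occurrences

"as give" (3 vs 2)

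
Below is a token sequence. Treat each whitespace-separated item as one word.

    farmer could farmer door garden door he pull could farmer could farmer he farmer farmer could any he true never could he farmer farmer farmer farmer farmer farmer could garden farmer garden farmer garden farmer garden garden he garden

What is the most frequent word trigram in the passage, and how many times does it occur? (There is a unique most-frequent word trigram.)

Trigram frequencies (highest first):
  farmer farmer farmer: 4
  garden farmer garden: 3
  farmer could farmer: 2
  he farmer farmer: 2
  farmer farmer could: 2
  farmer garden farmer: 2
  … (22 more, each ≤ 1)

"farmer farmer farmer", 4 times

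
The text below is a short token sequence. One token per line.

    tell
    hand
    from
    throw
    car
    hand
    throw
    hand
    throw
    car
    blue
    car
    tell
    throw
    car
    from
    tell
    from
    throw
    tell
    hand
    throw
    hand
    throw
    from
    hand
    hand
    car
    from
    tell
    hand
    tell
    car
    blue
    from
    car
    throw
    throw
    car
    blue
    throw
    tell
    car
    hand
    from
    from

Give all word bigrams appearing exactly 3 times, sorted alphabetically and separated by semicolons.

Bigram counts meeting the condition (exactly 3 times):
  car blue: 3
  tell hand: 3

car blue; tell hand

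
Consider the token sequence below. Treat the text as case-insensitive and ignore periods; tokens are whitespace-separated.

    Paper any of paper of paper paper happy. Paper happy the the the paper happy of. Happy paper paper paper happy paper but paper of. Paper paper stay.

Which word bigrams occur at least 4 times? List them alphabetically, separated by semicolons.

paper happy; paper paper

Bigram counts meeting the condition (at least 4 times):
  paper happy: 4
  paper paper: 4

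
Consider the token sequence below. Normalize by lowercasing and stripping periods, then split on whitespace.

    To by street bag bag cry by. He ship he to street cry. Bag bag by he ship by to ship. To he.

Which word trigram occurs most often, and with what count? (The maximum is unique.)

"by he ship", 2 times

Trigram frequencies (highest first):
  by he ship: 2
  to by street: 1
  by street bag: 1
  street bag bag: 1
  bag bag cry: 1
  bag cry by: 1
  … (14 more, each ≤ 1)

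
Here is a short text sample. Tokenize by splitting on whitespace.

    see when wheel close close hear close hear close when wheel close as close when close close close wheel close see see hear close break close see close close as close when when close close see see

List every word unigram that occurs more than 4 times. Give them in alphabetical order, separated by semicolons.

close; see; when

Unigram counts meeting the condition (more than 4 times):
  close: 17
  see: 6
  when: 5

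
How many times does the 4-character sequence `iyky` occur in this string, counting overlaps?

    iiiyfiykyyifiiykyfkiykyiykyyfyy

Sliding a length-4 window over the 31 characters (28 positions):
  position 6–9: iyky
  position 14–17: iyky
  position 20–23: iyky
  position 24–27: iyky

4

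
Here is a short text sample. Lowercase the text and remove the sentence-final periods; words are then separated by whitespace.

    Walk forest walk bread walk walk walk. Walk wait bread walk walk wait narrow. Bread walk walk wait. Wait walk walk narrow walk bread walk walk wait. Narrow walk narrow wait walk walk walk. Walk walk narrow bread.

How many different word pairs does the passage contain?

14

38 tokens → 37 bigram windows in total.
Repeated bigrams (each contributes count−1 duplicates):
  walk walk: 11
  bread walk: 4
  walk wait: 4
  walk narrow: 3
  narrow bread: 2
  narrow walk: 2
  wait narrow: 2
  wait walk: 2
  … (1 more repeated)
23 duplicate windows → 37 − 23 = 14 distinct.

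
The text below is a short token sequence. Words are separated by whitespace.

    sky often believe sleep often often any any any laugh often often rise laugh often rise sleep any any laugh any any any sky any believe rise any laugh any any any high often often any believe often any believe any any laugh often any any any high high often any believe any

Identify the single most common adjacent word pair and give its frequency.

"any any", 10 times

Bigram frequencies (highest first):
  any any: 10
  often any: 5
  any laugh: 4
  any believe: 4
  often often: 3
  laugh often: 3
  … (18 more, each ≤ 2)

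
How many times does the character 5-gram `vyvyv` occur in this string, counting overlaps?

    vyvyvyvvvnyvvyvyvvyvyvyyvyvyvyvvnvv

Sliding a length-5 window over the 35 characters (31 positions):
  position 1–5: vyvyv
  position 3–7: vyvyv
  position 13–17: vyvyv
  position 18–22: vyvyv
  position 25–29: vyvyv
  position 27–31: vyvyv

6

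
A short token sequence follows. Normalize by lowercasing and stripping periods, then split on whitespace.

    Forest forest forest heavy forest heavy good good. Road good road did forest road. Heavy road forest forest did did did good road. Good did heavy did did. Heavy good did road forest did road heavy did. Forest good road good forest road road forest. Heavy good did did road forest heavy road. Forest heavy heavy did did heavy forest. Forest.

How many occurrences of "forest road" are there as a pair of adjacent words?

Scanning the 60 overlapping bigram windows for "forest road":
  position 13–14: forest road
  position 42–43: forest road

2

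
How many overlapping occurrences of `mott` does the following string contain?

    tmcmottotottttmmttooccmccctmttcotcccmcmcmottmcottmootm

Sliding a length-4 window over the 54 characters (51 positions):
  position 4–7: mott
  position 41–44: mott

2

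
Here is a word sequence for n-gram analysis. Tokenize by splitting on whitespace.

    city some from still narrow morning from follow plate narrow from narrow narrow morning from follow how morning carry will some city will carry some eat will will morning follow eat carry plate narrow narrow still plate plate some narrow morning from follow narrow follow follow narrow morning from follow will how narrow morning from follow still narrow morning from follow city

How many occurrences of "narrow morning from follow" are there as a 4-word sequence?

6

Scanning the 59 overlapping 4-gram windows for "narrow morning from follow":
  position 5–8: narrow morning from follow
  position 13–16: narrow morning from follow
  position 40–43: narrow morning from follow
  position 47–50: narrow morning from follow
  position 53–56: narrow morning from follow
  position 58–61: narrow morning from follow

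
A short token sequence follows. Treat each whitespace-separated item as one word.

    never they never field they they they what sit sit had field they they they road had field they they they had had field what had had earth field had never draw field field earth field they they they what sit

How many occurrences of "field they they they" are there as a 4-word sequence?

Scanning the 38 overlapping 4-gram windows for "field they they they":
  position 4–7: field they they they
  position 12–15: field they they they
  position 18–21: field they they they
  position 36–39: field they they they

4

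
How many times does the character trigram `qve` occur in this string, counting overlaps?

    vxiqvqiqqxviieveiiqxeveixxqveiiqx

Sliding a length-3 window over the 33 characters (31 positions):
  position 27–29: qve

1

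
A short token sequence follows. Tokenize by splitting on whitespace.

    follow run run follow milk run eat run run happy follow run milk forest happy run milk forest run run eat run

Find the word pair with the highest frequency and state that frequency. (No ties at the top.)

"run run", 3 times

Bigram frequencies (highest first):
  run run: 3
  follow run: 2
  run eat: 2
  eat run: 2
  run milk: 2
  milk forest: 2
  … (8 more, each ≤ 1)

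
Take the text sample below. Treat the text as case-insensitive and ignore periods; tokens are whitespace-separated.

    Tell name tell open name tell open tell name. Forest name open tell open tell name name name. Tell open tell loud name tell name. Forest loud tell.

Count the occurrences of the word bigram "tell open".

4

Scanning the 27 overlapping bigram windows for "tell open":
  position 3–4: tell open
  position 6–7: tell open
  position 13–14: tell open
  position 19–20: tell open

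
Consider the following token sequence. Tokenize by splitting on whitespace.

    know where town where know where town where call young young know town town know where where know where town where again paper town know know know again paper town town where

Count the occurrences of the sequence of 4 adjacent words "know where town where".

Scanning the 29 overlapping 4-gram windows for "know where town where":
  position 1–4: know where town where
  position 5–8: know where town where
  position 18–21: know where town where

3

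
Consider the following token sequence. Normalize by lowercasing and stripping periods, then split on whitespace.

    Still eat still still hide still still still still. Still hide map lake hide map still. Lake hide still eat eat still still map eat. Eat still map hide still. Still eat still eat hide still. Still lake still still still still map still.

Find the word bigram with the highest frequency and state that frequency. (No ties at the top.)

Bigram frequencies (highest first):
  still still: 11
  still eat: 4
  eat still: 4
  hide still: 4
  still map: 3
  still hide: 2
  … (10 more, each ≤ 2)

"still still", 11 times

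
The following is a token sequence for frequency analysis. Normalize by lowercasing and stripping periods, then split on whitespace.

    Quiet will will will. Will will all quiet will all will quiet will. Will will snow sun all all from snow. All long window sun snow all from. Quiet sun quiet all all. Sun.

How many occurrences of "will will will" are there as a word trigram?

Scanning the 32 overlapping trigram windows for "will will will":
  position 2–4: will will will
  position 3–5: will will will
  position 4–6: will will will
  position 13–15: will will will

4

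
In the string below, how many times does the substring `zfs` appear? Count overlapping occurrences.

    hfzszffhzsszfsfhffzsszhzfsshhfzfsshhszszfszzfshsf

Sliding a length-3 window over the 49 characters (47 positions):
  position 12–14: zfs
  position 24–26: zfs
  position 31–33: zfs
  position 40–42: zfs
  position 44–46: zfs

5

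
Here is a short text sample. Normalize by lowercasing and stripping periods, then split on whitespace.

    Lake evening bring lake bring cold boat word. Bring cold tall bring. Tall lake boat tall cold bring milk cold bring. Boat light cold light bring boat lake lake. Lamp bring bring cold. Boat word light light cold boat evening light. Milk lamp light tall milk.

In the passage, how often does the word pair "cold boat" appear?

Scanning the 45 overlapping bigram windows for "cold boat":
  position 6–7: cold boat
  position 33–34: cold boat
  position 38–39: cold boat

3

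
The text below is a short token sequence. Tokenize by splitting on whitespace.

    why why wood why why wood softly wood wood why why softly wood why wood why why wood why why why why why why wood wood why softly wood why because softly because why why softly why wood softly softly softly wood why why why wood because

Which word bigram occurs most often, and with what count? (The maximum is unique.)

"why why", 12 times

Bigram frequencies (highest first):
  why why: 12
  wood why: 8
  why wood: 7
  softly wood: 4
  why softly: 3
  wood softly: 2
  … (8 more, each ≤ 2)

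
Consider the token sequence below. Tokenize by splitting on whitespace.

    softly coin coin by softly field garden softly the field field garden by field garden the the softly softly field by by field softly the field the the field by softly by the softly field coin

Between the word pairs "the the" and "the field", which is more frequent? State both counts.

"the the": 2 occurrences
"the field": 3 occurrences

"the field" (3 vs 2)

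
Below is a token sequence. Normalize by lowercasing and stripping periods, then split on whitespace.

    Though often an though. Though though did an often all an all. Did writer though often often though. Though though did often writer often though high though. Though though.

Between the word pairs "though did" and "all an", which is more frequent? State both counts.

"though did": 2 occurrences
"all an": 1 occurrence

"though did" (2 vs 1)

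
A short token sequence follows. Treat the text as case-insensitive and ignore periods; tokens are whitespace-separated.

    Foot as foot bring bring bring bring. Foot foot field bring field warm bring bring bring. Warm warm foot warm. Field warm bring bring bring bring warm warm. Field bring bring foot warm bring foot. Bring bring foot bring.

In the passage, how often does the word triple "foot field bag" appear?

Scanning the 37 overlapping trigram windows for "foot field bag":
  (none found)

0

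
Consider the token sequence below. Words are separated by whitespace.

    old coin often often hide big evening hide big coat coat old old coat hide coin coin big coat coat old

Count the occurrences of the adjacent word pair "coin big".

Scanning the 20 overlapping bigram windows for "coin big":
  position 17–18: coin big

1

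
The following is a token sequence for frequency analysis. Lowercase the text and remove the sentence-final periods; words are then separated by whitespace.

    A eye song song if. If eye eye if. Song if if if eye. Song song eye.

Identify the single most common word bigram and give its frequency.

"if if", 3 times

Bigram frequencies (highest first):
  if if: 3
  eye song: 2
  song song: 2
  song if: 2
  if eye: 2
  a eye: 1
  … (4 more, each ≤ 1)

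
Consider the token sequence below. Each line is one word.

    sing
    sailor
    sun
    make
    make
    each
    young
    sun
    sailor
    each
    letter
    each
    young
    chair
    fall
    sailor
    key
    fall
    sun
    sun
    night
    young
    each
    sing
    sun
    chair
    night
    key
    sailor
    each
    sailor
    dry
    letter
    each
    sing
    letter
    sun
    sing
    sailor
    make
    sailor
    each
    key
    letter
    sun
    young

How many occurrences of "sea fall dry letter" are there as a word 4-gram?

Scanning the 43 overlapping 4-gram windows for "sea fall dry letter":
  (none found)

0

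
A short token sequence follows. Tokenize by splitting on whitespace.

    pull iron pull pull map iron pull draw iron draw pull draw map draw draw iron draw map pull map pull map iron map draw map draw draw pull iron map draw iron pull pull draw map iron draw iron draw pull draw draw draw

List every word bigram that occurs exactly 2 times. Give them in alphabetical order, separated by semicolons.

Bigram counts meeting the condition (exactly 2 times):
  iron map: 2
  map pull: 2
  pull iron: 2
  pull pull: 2

iron map; map pull; pull iron; pull pull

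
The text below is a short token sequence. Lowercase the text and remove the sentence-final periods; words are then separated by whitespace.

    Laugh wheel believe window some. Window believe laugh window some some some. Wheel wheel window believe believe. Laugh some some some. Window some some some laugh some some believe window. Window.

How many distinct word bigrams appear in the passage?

17

31 tokens → 30 bigram windows in total.
Repeated bigrams (each contributes count−1 duplicates):
  some some: 7
  window some: 3
  believe laugh: 2
  believe window: 2
  laugh some: 2
  some window: 2
  window believe: 2
13 duplicate windows → 30 − 13 = 17 distinct.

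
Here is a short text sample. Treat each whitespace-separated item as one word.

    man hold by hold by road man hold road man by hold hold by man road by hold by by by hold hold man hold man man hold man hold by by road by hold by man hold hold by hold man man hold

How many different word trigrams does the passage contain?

44 tokens → 42 trigram windows in total.
Repeated trigrams (each contributes count−1 duplicates):
  by hold by: 3
  by hold hold: 2
  hold by by: 2
  hold by hold: 2
  hold by man: 2
  hold hold by: 2
  hold man hold: 2
  hold man man: 2
  … (4 more repeated)
13 duplicate windows → 42 − 13 = 29 distinct.

29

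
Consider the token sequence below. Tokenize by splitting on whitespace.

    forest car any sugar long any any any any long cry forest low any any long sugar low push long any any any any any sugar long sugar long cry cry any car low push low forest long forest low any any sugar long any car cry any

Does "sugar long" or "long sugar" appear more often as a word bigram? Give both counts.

"sugar long": 4 occurrences
"long sugar": 2 occurrences

"sugar long" (4 vs 2)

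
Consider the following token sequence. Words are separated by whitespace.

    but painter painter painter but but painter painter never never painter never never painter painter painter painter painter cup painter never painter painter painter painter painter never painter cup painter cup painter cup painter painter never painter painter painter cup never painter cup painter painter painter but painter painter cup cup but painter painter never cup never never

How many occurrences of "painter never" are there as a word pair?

6

Scanning the 57 overlapping bigram windows for "painter never":
  position 8–9: painter never
  position 11–12: painter never
  position 20–21: painter never
  position 26–27: painter never
  position 35–36: painter never
  position 54–55: painter never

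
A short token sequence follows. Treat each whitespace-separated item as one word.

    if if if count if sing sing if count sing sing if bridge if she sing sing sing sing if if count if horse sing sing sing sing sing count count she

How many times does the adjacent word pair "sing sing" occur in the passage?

Scanning the 31 overlapping bigram windows for "sing sing":
  position 6–7: sing sing
  position 10–11: sing sing
  position 16–17: sing sing
  position 17–18: sing sing
  position 18–19: sing sing
  position 25–26: sing sing
  position 26–27: sing sing
  position 27–28: sing sing
  position 28–29: sing sing

9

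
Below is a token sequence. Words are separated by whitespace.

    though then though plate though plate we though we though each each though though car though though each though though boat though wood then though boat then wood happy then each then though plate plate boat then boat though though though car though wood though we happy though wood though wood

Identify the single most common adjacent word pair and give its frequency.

Bigram frequencies (highest first):
  though though: 5
  though wood: 4
  then though: 3
  though plate: 3
  we though: 2
  though we: 2
  … (23 more, each ≤ 2)

"though though", 5 times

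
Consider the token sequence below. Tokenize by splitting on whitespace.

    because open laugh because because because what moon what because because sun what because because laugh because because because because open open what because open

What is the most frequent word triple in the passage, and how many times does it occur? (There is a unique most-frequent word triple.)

"because because because", 3 times

Trigram frequencies (highest first):
  because because because: 3
  laugh because because: 2
  what because because: 2
  because open laugh: 1
  open laugh because: 1
  because because what: 1
  … (13 more, each ≤ 1)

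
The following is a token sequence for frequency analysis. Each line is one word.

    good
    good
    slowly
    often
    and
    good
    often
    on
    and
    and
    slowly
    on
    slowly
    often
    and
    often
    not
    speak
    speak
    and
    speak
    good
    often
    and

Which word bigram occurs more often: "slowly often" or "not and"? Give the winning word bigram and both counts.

"slowly often": 2 occurrences
"not and": 0 occurrences

"slowly often" (2 vs 0)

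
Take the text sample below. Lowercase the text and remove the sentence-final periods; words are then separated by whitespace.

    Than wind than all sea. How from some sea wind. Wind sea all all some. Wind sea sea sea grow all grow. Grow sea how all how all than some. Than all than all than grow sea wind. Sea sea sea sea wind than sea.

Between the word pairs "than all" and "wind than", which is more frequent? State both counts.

"than all" (3 vs 2)

"than all": 3 occurrences
"wind than": 2 occurrences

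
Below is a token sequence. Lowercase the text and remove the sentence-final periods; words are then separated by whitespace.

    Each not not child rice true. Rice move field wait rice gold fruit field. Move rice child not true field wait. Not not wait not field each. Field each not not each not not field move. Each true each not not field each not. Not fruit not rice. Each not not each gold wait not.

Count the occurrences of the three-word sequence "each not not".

6

Scanning the 53 overlapping trigram windows for "each not not":
  position 1–3: each not not
  position 29–31: each not not
  position 32–34: each not not
  position 39–41: each not not
  position 43–45: each not not
  position 49–51: each not not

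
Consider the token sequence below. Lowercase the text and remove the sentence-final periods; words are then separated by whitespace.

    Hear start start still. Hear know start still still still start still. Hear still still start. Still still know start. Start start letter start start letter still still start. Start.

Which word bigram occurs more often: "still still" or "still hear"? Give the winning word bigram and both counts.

"still still" (5 vs 2)

"still still": 5 occurrences
"still hear": 2 occurrences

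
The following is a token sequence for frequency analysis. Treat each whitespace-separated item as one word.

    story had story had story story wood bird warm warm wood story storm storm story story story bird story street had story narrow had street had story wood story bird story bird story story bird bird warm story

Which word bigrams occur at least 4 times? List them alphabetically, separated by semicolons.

had story; story bird; story story

Bigram counts meeting the condition (at least 4 times):
  had story: 4
  story bird: 4
  story story: 4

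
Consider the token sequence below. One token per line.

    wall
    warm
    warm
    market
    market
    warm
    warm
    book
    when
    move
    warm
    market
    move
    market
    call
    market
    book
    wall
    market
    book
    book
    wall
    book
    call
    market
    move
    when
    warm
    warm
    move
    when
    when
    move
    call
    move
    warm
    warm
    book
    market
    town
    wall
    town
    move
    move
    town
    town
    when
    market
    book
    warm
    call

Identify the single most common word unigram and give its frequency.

"warm", 10 times

Unigram frequencies (highest first):
  warm: 10
  market: 9
  move: 8
  book: 7
  when: 5
  wall: 4
  … (2 more, each ≤ 4)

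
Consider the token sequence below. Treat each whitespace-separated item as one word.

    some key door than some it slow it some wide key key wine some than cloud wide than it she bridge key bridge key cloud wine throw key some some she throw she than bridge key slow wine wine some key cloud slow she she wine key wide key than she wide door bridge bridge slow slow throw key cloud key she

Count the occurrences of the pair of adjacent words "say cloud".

Scanning the 61 overlapping bigram windows for "say cloud":
  (none found)

0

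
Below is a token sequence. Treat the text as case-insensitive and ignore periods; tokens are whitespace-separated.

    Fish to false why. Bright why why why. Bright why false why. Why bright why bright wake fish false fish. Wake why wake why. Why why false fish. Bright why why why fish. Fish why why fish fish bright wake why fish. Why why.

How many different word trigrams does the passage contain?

33

44 tokens → 42 trigram windows in total.
Repeated trigrams (each contributes count−1 duplicates):
  why bright why: 3
  why why why: 3
  bright why why: 2
  fish why why: 2
  why fish fish: 2
  why why bright: 2
  why why fish: 2
9 duplicate windows → 42 − 9 = 33 distinct.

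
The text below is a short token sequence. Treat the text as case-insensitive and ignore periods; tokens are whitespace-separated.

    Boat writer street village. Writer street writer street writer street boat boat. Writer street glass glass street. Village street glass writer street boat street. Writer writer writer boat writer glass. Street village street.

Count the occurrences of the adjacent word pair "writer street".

Scanning the 32 overlapping bigram windows for "writer street":
  position 2–3: writer street
  position 5–6: writer street
  position 7–8: writer street
  position 9–10: writer street
  position 13–14: writer street
  position 21–22: writer street

6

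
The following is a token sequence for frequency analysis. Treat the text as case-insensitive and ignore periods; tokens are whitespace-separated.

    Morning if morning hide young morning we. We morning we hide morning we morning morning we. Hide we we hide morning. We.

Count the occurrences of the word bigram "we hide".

3

Scanning the 21 overlapping bigram windows for "we hide":
  position 10–11: we hide
  position 16–17: we hide
  position 19–20: we hide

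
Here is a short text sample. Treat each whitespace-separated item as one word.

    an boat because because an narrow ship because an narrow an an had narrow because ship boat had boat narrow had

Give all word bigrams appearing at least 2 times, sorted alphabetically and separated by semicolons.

an narrow; because an

Bigram counts meeting the condition (at least 2 times):
  an narrow: 2
  because an: 2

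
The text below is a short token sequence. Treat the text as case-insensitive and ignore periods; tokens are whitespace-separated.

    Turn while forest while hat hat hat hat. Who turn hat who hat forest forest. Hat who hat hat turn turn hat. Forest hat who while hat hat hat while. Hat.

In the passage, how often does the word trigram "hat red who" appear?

0

Scanning the 29 overlapping trigram windows for "hat red who":
  (none found)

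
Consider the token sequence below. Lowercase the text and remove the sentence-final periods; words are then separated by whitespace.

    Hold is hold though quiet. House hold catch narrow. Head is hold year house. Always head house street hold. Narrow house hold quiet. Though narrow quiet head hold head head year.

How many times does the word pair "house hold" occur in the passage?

2

Scanning the 30 overlapping bigram windows for "house hold":
  position 6–7: house hold
  position 21–22: house hold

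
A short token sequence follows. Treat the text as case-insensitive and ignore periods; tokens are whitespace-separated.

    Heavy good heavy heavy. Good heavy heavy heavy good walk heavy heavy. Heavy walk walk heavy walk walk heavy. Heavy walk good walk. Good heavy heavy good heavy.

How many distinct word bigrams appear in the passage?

8

28 tokens → 27 bigram windows in total.
Repeated bigrams (each contributes count−1 duplicates):
  heavy heavy: 7
  good heavy: 4
  heavy good: 4
  heavy walk: 3
  walk heavy: 3
  good walk: 2
  walk good: 2
  walk walk: 2
19 duplicate windows → 27 − 19 = 8 distinct.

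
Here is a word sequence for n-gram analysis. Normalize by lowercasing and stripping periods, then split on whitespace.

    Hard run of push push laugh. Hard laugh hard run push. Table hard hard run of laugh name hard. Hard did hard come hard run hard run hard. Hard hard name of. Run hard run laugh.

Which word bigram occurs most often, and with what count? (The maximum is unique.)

Bigram frequencies (highest first):
  hard run: 6
  hard hard: 4
  run hard: 3
  run of: 2
  laugh hard: 2
  of push: 1
  … (17 more, each ≤ 1)

"hard run", 6 times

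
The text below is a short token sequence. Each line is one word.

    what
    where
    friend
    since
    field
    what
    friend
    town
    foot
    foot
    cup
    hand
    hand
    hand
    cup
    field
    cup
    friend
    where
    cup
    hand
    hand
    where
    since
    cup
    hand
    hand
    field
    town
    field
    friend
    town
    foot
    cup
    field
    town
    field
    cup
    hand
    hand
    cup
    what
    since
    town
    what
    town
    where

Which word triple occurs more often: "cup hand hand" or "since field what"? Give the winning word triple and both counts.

"cup hand hand": 4 occurrences
"since field what": 1 occurrence

"cup hand hand" (4 vs 1)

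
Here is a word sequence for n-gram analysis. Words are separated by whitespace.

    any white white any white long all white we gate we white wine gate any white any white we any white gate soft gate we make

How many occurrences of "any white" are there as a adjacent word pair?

5

Scanning the 25 overlapping bigram windows for "any white":
  position 1–2: any white
  position 4–5: any white
  position 15–16: any white
  position 17–18: any white
  position 20–21: any white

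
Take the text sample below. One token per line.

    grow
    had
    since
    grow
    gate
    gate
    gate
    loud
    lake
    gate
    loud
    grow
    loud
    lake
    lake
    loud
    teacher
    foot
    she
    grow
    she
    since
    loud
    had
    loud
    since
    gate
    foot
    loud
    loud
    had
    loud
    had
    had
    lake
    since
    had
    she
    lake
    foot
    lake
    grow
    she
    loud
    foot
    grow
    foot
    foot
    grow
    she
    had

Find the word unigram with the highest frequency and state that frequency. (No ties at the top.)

Unigram frequencies (highest first):
  loud: 10
  grow: 7
  had: 7
  lake: 6
  foot: 6
  gate: 5
  … (3 more, each ≤ 5)

"loud", 10 times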